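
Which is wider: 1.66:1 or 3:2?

1.66:1

1.66 and 3:2 = 1.5; 1.66 > 1.5.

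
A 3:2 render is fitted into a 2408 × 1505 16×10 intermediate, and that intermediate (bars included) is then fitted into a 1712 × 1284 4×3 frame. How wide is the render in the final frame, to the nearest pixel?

First fit — 3:2 into 2408×1505 spans the height: 2257.50 × 1505.00.
16×10 in 1712×1284: fills the width, so the intermediate becomes 1712.00 × 1070.00 — a scale of ×0.7110.
Applying the same ×0.7110: 2257.50 → 1605.00.

1605 px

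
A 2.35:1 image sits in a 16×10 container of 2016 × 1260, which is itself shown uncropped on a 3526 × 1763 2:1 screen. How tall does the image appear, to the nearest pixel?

1200 px

Inside the 2016×1260 canvas the image is width-limited at 2016.00 × 857.87.
16×10 in 3526×1763: fills the height, so the intermediate becomes 2820.80 × 1763.00 — a scale of ×1.3992.
Applying the same ×1.3992: 857.87 → 1200.34.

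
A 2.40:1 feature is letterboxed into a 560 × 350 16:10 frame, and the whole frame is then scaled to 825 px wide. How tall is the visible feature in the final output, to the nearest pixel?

In the 560×350 frame the feature fills the width: height = 560 / 2.400 ≈ 233.33 px.
Scaling 560 → 825 is ×1.4732, so the height becomes 233.33 × 1.4732 ≈ 343.75 px.

344 px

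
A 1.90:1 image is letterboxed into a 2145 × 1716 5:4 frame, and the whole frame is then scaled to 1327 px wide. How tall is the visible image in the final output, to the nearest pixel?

698 px

Fitted into 2145×1716, the image spans the width; its height is 2145 / 1.900 ≈ 1128.95 px.
Scaling 2145 → 1327 is ×0.6186, so the height becomes 1128.95 × 0.6186 ≈ 698.42 px.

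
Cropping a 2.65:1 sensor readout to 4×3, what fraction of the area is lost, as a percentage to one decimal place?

49.7%

4×3 is narrower than 2.65:1, so the crop keeps the full height and trims the width.
Fraction kept = (1.333)/(2.650) ≈ 50.31%, so 49.69% is lost.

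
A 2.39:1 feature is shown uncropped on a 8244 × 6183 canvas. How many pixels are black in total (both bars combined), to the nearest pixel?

22536026 pixels

Since 2.390 > 1.333, the feature is width-limited.
Content height = 8244 / 2.390 ≈ 3449.3724 px.
Leftover height: 6183 − 3449.3724 = 2733.6276 px.
Bar area = 2733.6276 × 8244 ≈ 22536026 px.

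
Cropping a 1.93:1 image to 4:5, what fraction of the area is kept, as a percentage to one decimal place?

4:5 is narrower than 1.93:1, so the crop keeps the full height and trims the width.
(0.800)/(1.930) ≈ 0.415 of the area survives.

41.5%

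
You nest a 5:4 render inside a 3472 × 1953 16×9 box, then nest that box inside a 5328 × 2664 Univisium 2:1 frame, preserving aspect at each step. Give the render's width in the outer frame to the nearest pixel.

3330 px

Inside the 3472×1953 canvas the render is height-limited at 2441.25 × 1953.00.
Second fit — the 16×9 canvas into 5328×2664 spans the height: 4736.00 × 2664.00 (×1.3641 from 3472×1953).
So the render's width is 2441.25 × 1.3641 ≈ 3330.00.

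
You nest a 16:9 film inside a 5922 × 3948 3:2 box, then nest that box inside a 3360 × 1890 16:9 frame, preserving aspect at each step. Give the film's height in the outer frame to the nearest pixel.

1595 px

First fit — 16:9 into 5922×3948 spans the width: 5922.00 × 3331.12.
Second fit — the 3:2 canvas into 3360×1890 spans the height: 2835.00 × 1890.00 (×0.4787 from 5922×3948).
So the film's height is 3331.12 × 0.4787 ≈ 1594.69.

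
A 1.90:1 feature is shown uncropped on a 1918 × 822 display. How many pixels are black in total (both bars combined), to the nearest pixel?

1.90:1 is narrower than 21:9, so it spans the full height.
That makes the image 1561.8000 px wide (822 × 1.900).
Black = 1918 − 1561.8000 = 356.2000 px.
That's 356.2000 × 822 ≈ 292796 black pixels.

292796 pixels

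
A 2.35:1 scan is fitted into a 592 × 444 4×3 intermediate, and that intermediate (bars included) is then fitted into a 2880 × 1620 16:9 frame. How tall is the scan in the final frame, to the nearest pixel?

Inside the 592×444 canvas the scan is width-limited at 592.00 × 251.91.
The 4×3 canvas is height-limited in 2880×1620, giving 2160.00 × 1620.00; scale factor 3.6486.
So the scan's height is 251.91 × 3.6486 ≈ 919.15.

919 px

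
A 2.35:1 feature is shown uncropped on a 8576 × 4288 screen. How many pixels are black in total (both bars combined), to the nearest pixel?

2.35:1 is wider than Univisium 2:1, so it spans the full width.
The feature is 8576 / 2.350 ≈ 3649.3617 px tall.
Leftover height: 4288 − 3649.3617 = 638.6383 px.
Across the 8576-px span: 638.6383 × 8576 ≈ 5476962 px.

5476962 pixels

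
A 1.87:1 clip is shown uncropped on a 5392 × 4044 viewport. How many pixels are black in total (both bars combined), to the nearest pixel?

Since 1.870 > 1.333, the clip is width-limited.
That makes the image 2883.4225 px tall (5392 / 1.870).
Leftover height: 4044 − 2883.4225 = 1160.5775 px.
Across the 5392-px span: 1160.5775 × 5392 ≈ 6257834 px.

6257834 pixels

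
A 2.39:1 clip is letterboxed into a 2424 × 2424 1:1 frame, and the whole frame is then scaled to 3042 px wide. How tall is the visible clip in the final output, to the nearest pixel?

At 2424×2424 the clip is width-limited, so height = 2424 / 2.390 ≈ 1014.23 px.
Resizing to 3042 px wide multiplies everything by 1.2550: 1014.23 → 1272.80 px.

1273 px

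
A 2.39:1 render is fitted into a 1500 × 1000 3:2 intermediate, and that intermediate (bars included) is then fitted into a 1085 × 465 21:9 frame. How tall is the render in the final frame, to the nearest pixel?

292 px

2.39:1 in 1500×1000: fills the width, so the render is 1500.00 × 627.62.
The 3:2 canvas is height-limited in 1085×465, giving 697.50 × 465.00; scale factor 0.4650.
So the render's height is 627.62 × 0.4650 ≈ 291.84.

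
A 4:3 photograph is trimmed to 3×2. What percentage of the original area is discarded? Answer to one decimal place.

11.1%

Going from 4:3 to 3×2 means cutting height while keeping width.
Area ratio = (1.333)/(1.500) = 88.89%; the remaining 11.11% is cropped out.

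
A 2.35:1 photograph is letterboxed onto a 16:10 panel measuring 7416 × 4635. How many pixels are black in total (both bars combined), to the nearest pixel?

2.35:1 is wider than 16:10, so it spans the full width.
The photograph is 7416 / 2.350 ≈ 3155.7447 px tall.
4635 − 3155.7447 = 1479.2553 px of bars.
That's 1479.2553 × 7416 ≈ 10970157 black pixels.

10970157 pixels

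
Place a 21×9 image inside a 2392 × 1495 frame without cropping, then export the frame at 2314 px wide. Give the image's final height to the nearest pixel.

At 2392×1495 the image is width-limited, so height = 2392 × 9/21 ≈ 1025.14 px.
Resizing to 2314 px wide multiplies everything by 0.9674: 1025.14 → 991.71 px.

992 px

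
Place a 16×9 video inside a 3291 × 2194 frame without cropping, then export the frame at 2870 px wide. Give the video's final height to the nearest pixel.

1614 px

Fitted into 3291×2194, the video spans the width; its height is 3291 × 9/16 ≈ 1851.19 px.
The frame scales by 2870/3291 = 0.8721; 1851.19 × 0.8721 ≈ 1614.38 px.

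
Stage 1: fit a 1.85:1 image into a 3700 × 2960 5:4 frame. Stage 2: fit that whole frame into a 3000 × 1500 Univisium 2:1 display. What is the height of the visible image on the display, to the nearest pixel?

Inside the 3700×2960 canvas the image is width-limited at 3700.00 × 2000.00.
The 5:4 canvas is height-limited in 3000×1500, giving 1875.00 × 1500.00; scale factor 0.5068.
So the image's height is 2000.00 × 0.5068 ≈ 1013.51.

1014 px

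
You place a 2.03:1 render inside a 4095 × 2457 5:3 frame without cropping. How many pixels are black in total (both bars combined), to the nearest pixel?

1800812 pixels

Since 2.030 > 1.667, the render is width-limited.
Content height = 4095 / 2.030 ≈ 2017.2414 px.
2457 − 2017.2414 = 439.7586 px of bars.
Across the 4095-px span: 439.7586 × 4095 ≈ 1800812 px.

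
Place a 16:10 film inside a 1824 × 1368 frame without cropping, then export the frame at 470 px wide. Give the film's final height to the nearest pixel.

Fitted into 1824×1368, the film spans the width; its height is 1824 × 10/16 ≈ 1140.00 px.
The frame scales by 470/1824 = 0.2577; 1140.00 × 0.2577 ≈ 293.75 px.

294 px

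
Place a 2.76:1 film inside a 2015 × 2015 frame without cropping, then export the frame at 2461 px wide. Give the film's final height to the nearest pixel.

In the 2015×2015 frame the film fills the width: height = 2015 / 2.760 ≈ 730.07 px.
The frame scales by 2461/2015 = 1.2213; 730.07 × 1.2213 ≈ 891.67 px.

892 px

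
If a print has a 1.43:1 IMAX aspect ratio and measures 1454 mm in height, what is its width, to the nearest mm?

2079 mm

Width = 1454 × 1.430 = 2079.22.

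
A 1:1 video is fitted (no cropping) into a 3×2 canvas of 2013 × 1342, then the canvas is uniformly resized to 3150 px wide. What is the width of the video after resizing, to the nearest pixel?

In the 2013×1342 frame the video fills the height: width = 1342 × 1/1 ≈ 1342.00 px.
Resizing to 3150 px wide multiplies everything by 1.5648: 1342.00 → 2100.00 px.

2100 px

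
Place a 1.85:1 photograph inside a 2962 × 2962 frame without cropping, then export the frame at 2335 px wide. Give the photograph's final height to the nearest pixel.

Fitted into 2962×2962, the photograph spans the width; its height is 2962 / 1.850 ≈ 1601.08 px.
The frame scales by 2335/2962 = 0.7883; 1601.08 × 0.7883 ≈ 1262.16 px.

1262 px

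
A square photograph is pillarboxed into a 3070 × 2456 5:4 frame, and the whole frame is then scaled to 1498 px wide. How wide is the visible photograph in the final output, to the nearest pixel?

1198 px

Fitted into 3070×2456, the photograph spans the height; its width is 2456 × 1/1 ≈ 2456.00 px.
The frame scales by 1498/3070 = 0.4879; 2456.00 × 0.4879 ≈ 1198.40 px.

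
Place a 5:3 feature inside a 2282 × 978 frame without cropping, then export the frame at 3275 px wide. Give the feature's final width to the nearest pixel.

In the 2282×978 frame the feature fills the height: width = 978 × 5/3 ≈ 1630.00 px.
The frame scales by 3275/2282 = 1.4351; 1630.00 × 1.4351 ≈ 2339.29 px.

2339 px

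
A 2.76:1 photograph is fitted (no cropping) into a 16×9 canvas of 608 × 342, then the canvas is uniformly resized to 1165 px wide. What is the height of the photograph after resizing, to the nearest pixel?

At 608×342 the photograph is width-limited, so height = 608 / 2.760 ≈ 220.29 px.
The frame scales by 1165/608 = 1.9161; 220.29 × 1.9161 ≈ 422.10 px.

422 px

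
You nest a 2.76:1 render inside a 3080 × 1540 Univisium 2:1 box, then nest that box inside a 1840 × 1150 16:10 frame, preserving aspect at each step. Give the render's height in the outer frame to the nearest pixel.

667 px

Inside the 3080×1540 canvas the render is width-limited at 3080.00 × 1115.94.
Univisium 2:1 in 1840×1150: fills the width, so the intermediate becomes 1840.00 × 920.00 — a scale of ×0.5974.
Applying the same ×0.5974: 1115.94 → 666.67.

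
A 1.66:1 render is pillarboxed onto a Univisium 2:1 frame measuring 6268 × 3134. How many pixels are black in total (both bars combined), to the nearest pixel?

1.66:1 is narrower than Univisium 2:1, so it spans the full height.
The render is 3134 × 1.660 ≈ 5202.4400 px wide.
Black = 6268 − 5202.4400 = 1065.5600 px.
Bar area = 1065.5600 × 3134 ≈ 3339465 px.

3339465 pixels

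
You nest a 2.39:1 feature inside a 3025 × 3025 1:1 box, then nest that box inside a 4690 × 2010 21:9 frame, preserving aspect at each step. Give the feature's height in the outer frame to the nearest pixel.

First fit — 2.39:1 into 3025×3025 spans the width: 3025.00 × 1265.69.
1:1 in 4690×2010: fills the height, so the intermediate becomes 2010.00 × 2010.00 — a scale of ×0.6645.
So the feature's height is 1265.69 × 0.6645 ≈ 841.00.

841 px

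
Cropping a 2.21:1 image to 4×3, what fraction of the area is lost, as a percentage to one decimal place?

39.7%

The height stays; only width is cut (since 4×3 is narrower than 2.21:1).
Area ratio = (1.333)/(2.210) = 60.33%; the remaining 39.67% is cropped out.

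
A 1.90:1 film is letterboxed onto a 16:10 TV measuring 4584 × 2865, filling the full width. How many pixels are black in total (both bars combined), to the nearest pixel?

The film is 4584 / 1.900 ≈ 2412.6316 px tall.
Leftover height: 2865 − 2412.6316 = 452.3684 px.
Across the 4584-px span: 452.3684 × 4584 ≈ 2073657 px.

2073657 pixels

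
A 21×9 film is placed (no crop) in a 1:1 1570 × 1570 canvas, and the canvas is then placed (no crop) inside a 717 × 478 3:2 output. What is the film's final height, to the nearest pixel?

205 px

First fit — 21×9 into 1570×1570 spans the width: 1570.00 × 672.86.
1:1 in 717×478: fills the height, so the intermediate becomes 478.00 × 478.00 — a scale of ×0.3045.
So the film's height is 672.86 × 0.3045 ≈ 204.86.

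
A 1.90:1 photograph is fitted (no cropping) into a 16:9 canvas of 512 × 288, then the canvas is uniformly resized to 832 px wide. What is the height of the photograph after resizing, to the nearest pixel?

Fitted into 512×288, the photograph spans the width; its height is 512 / 1.900 ≈ 269.47 px.
The frame scales by 832/512 = 1.6250; 269.47 × 1.6250 ≈ 437.89 px.

438 px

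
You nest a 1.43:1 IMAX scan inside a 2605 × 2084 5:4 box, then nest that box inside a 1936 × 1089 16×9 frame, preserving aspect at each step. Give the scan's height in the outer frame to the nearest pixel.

952 px

First fit — 1.43:1 IMAX into 2605×2084 spans the width: 2605.00 × 1821.68.
5:4 in 1936×1089: fills the height, so the intermediate becomes 1361.25 × 1089.00 — a scale of ×0.5226.
Applying the same ×0.5226: 1821.68 → 951.92.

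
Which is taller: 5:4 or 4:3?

5:4

5:4 = 1.25 and 4:3 = 1.333; 1.333 > 1.25. The smaller width-to-height ratio is the taller frame.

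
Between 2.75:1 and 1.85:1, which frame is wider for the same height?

2.75 and 1.85; 2.75 > 1.85.

2.75:1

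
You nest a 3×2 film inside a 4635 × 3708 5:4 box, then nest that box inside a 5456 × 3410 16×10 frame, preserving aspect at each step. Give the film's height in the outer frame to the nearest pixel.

2842 px

3×2 in 4635×3708: fills the width, so the film is 4635.00 × 3090.00.
The 5:4 canvas is height-limited in 5456×3410, giving 4262.50 × 3410.00; scale factor 0.9196.
The film scales with it: height 3090.00 × 0.9196 ≈ 2841.67.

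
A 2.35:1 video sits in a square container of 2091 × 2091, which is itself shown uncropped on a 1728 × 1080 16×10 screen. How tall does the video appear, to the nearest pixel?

Inside the 2091×2091 canvas the video is width-limited at 2091.00 × 889.79.
square in 1728×1080: fills the height, so the intermediate becomes 1080.00 × 1080.00 — a scale of ×0.5165.
The video scales with it: height 889.79 × 0.5165 ≈ 459.57.

460 px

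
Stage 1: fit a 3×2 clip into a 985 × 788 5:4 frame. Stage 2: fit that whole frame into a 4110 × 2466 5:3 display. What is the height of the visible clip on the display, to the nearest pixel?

First fit — 3×2 into 985×788 spans the width: 985.00 × 656.67.
The 5:4 canvas is height-limited in 4110×2466, giving 3082.50 × 2466.00; scale factor 3.1294.
The clip scales with it: height 656.67 × 3.1294 ≈ 2055.00.

2055 px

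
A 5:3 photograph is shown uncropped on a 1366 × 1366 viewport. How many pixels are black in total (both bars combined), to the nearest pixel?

746382 pixels

5:3 (1.667) > square (1.000), so the photograph fills the width.
That makes the image 819.6000 px tall (1366 × 3/5).
1366 − 819.6000 = 546.4000 px of bars.
That's 546.4000 × 1366 ≈ 746382 black pixels.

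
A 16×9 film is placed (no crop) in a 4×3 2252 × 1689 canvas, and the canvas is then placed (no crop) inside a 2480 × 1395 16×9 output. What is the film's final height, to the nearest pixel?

First fit — 16×9 into 2252×1689 spans the width: 2252.00 × 1266.75.
The 4×3 canvas is height-limited in 2480×1395, giving 1860.00 × 1395.00; scale factor 0.8259.
The film scales with it: height 1266.75 × 0.8259 ≈ 1046.25.

1046 px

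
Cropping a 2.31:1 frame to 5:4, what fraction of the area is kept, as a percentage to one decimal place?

Going from 2.31:1 to 5:4 means cutting width while keeping height.
Area ratio = (1.250)/(2.310) = 54.11% retained.

54.1%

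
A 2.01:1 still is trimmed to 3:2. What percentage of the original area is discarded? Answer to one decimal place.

The height stays; only width is cut (since 3:2 is narrower than 2.01:1).
Area ratio = (1.500)/(2.010) = 74.63%; the remaining 25.37% is cropped out.

25.4%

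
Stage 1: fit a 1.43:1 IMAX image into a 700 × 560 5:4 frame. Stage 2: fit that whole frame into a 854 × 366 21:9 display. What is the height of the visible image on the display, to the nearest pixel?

320 px

Inside the 700×560 canvas the image is width-limited at 700.00 × 489.51.
Second fit — the 5:4 canvas into 854×366 spans the height: 457.50 × 366.00 (×0.6536 from 700×560).
Applying the same ×0.6536: 489.51 → 319.93.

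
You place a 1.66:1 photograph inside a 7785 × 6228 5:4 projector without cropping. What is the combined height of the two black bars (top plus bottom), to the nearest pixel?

1538 px

1.66:1 is wider than 5:4, so it spans the full width.
The photograph is 7785 / 1.660 ≈ 4689.76 px tall.
Leftover height: 6228 − 4689.76 = 1538.24 px.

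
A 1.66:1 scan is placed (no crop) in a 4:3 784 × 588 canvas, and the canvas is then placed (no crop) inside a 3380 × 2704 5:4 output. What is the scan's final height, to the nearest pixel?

First fit — 1.66:1 into 784×588 spans the width: 784.00 × 472.29.
4:3 in 3380×2704: fills the width, so the intermediate becomes 3380.00 × 2535.00 — a scale of ×4.3112.
Applying the same ×4.3112: 472.29 → 2036.14.

2036 px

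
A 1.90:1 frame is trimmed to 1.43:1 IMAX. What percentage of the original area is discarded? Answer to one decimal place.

24.7%

1.43:1 IMAX is narrower than 1.90:1, so the crop keeps the full height and trims the width.
Area ratio = (1.430)/(1.900) = 75.26%; the remaining 24.74% is cropped out.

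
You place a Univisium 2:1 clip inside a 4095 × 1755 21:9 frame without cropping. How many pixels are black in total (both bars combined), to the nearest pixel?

1026675 pixels

Since 2.000 < 2.333, the clip is height-limited.
The clip is 1755 × 2/1 ≈ 3510.0000 px wide.
Leftover width: 4095 − 3510.0000 = 585.0000 px.
Bar area = 585.0000 × 1755 ≈ 1026675 px.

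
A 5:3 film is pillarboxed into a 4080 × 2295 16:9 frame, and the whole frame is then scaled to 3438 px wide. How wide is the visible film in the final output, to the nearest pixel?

In the 4080×2295 frame the film fills the height: width = 2295 × 5/3 ≈ 3825.00 px.
The frame scales by 3438/4080 = 0.8426; 3825.00 × 0.8426 ≈ 3223.12 px.

3223 px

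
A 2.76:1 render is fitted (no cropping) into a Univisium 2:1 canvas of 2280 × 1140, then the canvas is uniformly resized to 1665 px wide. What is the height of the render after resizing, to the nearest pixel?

Fitted into 2280×1140, the render spans the width; its height is 2280 / 2.760 ≈ 826.09 px.
The frame scales by 1665/2280 = 0.7303; 826.09 × 0.7303 ≈ 603.26 px.

603 px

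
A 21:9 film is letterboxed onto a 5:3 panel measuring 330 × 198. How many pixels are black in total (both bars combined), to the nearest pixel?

21:9 (2.333) > 5:3 (1.667), so the film fills the width.
Content height = 330 × 9/21 ≈ 141.4286 px.
Black = 198 − 141.4286 = 56.5714 px.
Bar area = 56.5714 × 330 ≈ 18669 px.

18669 pixels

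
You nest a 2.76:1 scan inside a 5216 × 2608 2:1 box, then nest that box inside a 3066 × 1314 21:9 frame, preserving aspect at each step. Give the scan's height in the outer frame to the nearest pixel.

First fit — 2.76:1 into 5216×2608 spans the width: 5216.00 × 1889.86.
Second fit — the 2:1 canvas into 3066×1314 spans the height: 2628.00 × 1314.00 (×0.5038 from 5216×2608).
Applying the same ×0.5038: 1889.86 → 952.17.

952 px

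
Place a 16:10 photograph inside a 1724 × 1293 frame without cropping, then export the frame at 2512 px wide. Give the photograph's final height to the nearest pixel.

In the 1724×1293 frame the photograph fills the width: height = 1724 × 10/16 ≈ 1077.50 px.
The frame scales by 2512/1724 = 1.4571; 1077.50 × 1.4571 ≈ 1570.00 px.

1570 px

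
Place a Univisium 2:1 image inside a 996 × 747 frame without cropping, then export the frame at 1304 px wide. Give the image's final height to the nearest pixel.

652 px

In the 996×747 frame the image fills the width: height = 996 × 1/2 ≈ 498.00 px.
Scaling 996 → 1304 is ×1.3092, so the height becomes 498.00 × 1.3092 ≈ 652.00 px.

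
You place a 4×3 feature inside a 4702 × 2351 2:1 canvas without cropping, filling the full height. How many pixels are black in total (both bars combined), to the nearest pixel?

The feature is 2351 × 4/3 ≈ 3134.6667 px wide.
4702 − 3134.6667 = 1567.3333 px of bars.
That's 1567.3333 × 2351 ≈ 3684801 black pixels.

3684801 pixels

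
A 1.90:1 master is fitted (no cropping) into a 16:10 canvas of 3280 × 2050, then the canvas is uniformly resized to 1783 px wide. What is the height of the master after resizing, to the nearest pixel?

938 px

Fitted into 3280×2050, the master spans the width; its height is 3280 / 1.900 ≈ 1726.32 px.
The frame scales by 1783/3280 = 0.5436; 1726.32 × 0.5436 ≈ 938.42 px.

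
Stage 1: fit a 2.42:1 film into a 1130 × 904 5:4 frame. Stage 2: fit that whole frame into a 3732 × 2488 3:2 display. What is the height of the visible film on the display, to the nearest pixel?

1285 px

Inside the 1130×904 canvas the film is width-limited at 1130.00 × 466.94.
5:4 in 3732×2488: fills the height, so the intermediate becomes 3110.00 × 2488.00 — a scale of ×2.7522.
Applying the same ×2.7522: 466.94 → 1285.12.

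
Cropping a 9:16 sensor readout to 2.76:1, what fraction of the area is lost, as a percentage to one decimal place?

79.6%

The width stays; only height is cut (since 2.76:1 is wider than 9:16).
(0.562)/(2.760) ≈ 0.204 of the area survives, leaving 79.62% discarded.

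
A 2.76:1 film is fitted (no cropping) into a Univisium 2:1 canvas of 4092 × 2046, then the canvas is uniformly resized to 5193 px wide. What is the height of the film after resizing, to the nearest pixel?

1882 px

In the 4092×2046 frame the film fills the width: height = 4092 / 2.760 ≈ 1482.61 px.
Scaling 4092 → 5193 is ×1.2691, so the height becomes 1482.61 × 1.2691 ≈ 1881.52 px.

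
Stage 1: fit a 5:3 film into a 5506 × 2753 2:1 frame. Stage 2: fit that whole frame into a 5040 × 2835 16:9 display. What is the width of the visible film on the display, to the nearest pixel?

4200 px

Inside the 5506×2753 canvas the film is height-limited at 4588.33 × 2753.00.
Second fit — the 2:1 canvas into 5040×2835 spans the width: 5040.00 × 2520.00 (×0.9154 from 5506×2753).
The film scales with it: width 4588.33 × 0.9154 ≈ 4200.00.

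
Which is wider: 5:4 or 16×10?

16×10

5:4 = 1.25 and 16×10 = 1.6; 1.6 > 1.25.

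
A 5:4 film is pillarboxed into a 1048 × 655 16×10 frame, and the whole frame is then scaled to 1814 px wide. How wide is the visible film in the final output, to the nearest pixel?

1417 px

Fitted into 1048×655, the film spans the height; its width is 655 × 5/4 ≈ 818.75 px.
Scaling 1048 → 1814 is ×1.7309, so the width becomes 818.75 × 1.7309 ≈ 1417.19 px.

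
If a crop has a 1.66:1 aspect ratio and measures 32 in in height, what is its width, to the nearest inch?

53 in

Width = 32 × 1.660 = 53.12.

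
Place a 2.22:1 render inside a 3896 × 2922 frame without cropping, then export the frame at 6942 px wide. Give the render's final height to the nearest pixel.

At 3896×2922 the render is width-limited, so height = 3896 / 2.220 ≈ 1754.95 px.
The frame scales by 6942/3896 = 1.7818; 1754.95 × 1.7818 ≈ 3127.03 px.

3127 px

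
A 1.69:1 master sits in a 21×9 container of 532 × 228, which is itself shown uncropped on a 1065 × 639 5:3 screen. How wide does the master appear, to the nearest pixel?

First fit — 1.69:1 into 532×228 spans the height: 385.32 × 228.00.
The 21×9 canvas is width-limited in 1065×639, giving 1065.00 × 456.43; scale factor 2.0019.
The master scales with it: width 385.32 × 2.0019 ≈ 771.36.

771 px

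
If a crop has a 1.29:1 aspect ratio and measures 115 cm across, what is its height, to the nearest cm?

89 cm

At 1.29:1, 115 / 1.290 ≈ 89.15.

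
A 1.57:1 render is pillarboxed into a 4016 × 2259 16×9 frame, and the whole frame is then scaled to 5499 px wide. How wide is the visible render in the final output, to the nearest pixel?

Fitted into 4016×2259, the render spans the height; its width is 2259 × 1.570 ≈ 3546.63 px.
Scaling 4016 → 5499 is ×1.3693, so the width becomes 3546.63 × 1.3693 ≈ 4856.30 px.

4856 px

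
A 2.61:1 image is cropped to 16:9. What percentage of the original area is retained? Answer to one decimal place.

68.1%

The height stays; only width is cut (since 16:9 is narrower than 2.61:1).
Area ratio = (1.778)/(2.610) = 68.11% retained.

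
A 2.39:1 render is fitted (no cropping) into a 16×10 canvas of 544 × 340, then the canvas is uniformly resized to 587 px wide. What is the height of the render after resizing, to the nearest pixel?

246 px

Fitted into 544×340, the render spans the width; its height is 544 / 2.390 ≈ 227.62 px.
Scaling 544 → 587 is ×1.0790, so the height becomes 227.62 × 1.0790 ≈ 245.61 px.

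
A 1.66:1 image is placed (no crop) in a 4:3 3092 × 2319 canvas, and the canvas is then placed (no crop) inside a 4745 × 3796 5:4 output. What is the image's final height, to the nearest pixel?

2858 px

Inside the 3092×2319 canvas the image is width-limited at 3092.00 × 1862.65.
4:3 in 4745×3796: fills the width, so the intermediate becomes 4745.00 × 3558.75 — a scale of ×1.5346.
The image scales with it: height 1862.65 × 1.5346 ≈ 2858.43.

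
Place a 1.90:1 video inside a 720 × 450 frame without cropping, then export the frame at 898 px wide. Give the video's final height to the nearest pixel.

In the 720×450 frame the video fills the width: height = 720 / 1.900 ≈ 378.95 px.
Resizing to 898 px wide multiplies everything by 1.2472: 378.95 → 472.63 px.

473 px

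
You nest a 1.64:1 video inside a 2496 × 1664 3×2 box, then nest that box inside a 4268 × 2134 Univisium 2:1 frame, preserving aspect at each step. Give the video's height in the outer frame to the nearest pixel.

1.64:1 in 2496×1664: fills the width, so the video is 2496.00 × 1521.95.
The 3×2 canvas is height-limited in 4268×2134, giving 3201.00 × 2134.00; scale factor 1.2825.
Applying the same ×1.2825: 1521.95 → 1951.83.

1952 px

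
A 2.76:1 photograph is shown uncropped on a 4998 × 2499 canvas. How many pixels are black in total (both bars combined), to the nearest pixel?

Since 2.760 > 2.000, the photograph is width-limited.
Content height = 4998 / 2.760 ≈ 1810.8696 px.
Leftover height: 2499 − 1810.8696 = 688.1304 px.
Bar area = 688.1304 × 4998 ≈ 3439276 px.

3439276 pixels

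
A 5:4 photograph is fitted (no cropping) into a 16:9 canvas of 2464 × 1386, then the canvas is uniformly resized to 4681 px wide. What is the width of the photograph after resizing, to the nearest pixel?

In the 2464×1386 frame the photograph fills the height: width = 1386 × 5/4 ≈ 1732.50 px.
The frame scales by 4681/2464 = 1.8998; 1732.50 × 1.8998 ≈ 3291.33 px.

3291 px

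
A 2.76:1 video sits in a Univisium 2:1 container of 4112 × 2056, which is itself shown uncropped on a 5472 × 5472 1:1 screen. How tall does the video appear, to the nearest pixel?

Inside the 4112×2056 canvas the video is width-limited at 4112.00 × 1489.86.
The Univisium 2:1 canvas is width-limited in 5472×5472, giving 5472.00 × 2736.00; scale factor 1.3307.
The video scales with it: height 1489.86 × 1.3307 ≈ 1982.61.

1983 px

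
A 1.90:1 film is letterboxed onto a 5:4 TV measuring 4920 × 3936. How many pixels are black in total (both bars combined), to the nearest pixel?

1.90:1 (1.900) > 5:4 (1.250), so the film fills the width.
That makes the image 2589.4737 px tall (4920 / 1.900).
Leftover height: 3936 − 2589.4737 = 1346.5263 px.
That's 1346.5263 × 4920 ≈ 6624909 black pixels.

6624909 pixels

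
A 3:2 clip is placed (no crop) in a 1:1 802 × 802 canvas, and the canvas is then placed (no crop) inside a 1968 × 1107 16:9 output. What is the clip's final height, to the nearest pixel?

738 px

Inside the 802×802 canvas the clip is width-limited at 802.00 × 534.67.
The 1:1 canvas is height-limited in 1968×1107, giving 1107.00 × 1107.00; scale factor 1.3803.
The clip scales with it: height 534.67 × 1.3803 ≈ 738.00.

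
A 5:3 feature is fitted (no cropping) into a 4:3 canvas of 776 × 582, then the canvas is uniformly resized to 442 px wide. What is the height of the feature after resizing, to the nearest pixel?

265 px

Fitted into 776×582, the feature spans the width; its height is 776 × 3/5 ≈ 465.60 px.
Scaling 776 → 442 is ×0.5696, so the height becomes 465.60 × 0.5696 ≈ 265.20 px.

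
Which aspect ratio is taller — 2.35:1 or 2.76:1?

2.35 and 2.76; 2.76 > 2.35. The smaller width-to-height ratio is the taller frame.

2.35:1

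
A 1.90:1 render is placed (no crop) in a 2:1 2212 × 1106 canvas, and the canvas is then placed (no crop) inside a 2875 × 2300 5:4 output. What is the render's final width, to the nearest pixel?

2731 px

First fit — 1.90:1 into 2212×1106 spans the height: 2101.40 × 1106.00.
The 2:1 canvas is width-limited in 2875×2300, giving 2875.00 × 1437.50; scale factor 1.2997.
So the render's width is 2101.40 × 1.2997 ≈ 2731.25.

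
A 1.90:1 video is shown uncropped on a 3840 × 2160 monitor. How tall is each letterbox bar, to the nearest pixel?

69 px

1.90:1 (1.900) > 16×9 (1.778), so the video fills the width.
The video is 3840 / 1.900 ≈ 2021.05 px tall.
2160 − 2021.05 = 138.95 px of bars (69.47 each).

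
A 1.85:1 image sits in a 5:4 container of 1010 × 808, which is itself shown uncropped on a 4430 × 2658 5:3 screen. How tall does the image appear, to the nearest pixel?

Inside the 1010×808 canvas the image is width-limited at 1010.00 × 545.95.
5:4 in 4430×2658: fills the height, so the intermediate becomes 3322.50 × 2658.00 — a scale of ×3.2896.
Applying the same ×3.2896: 545.95 → 1795.95.

1796 px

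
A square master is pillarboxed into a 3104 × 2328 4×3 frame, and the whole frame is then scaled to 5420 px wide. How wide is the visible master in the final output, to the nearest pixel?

4065 px

Fitted into 3104×2328, the master spans the height; its width is 2328 × 1/1 ≈ 2328.00 px.
Resizing to 5420 px wide multiplies everything by 1.7461: 2328.00 → 4065.00 px.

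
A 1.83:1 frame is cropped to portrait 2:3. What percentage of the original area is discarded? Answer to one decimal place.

portrait 2:3 is narrower than 1.83:1, so the crop keeps the full height and trims the width.
(0.667)/(1.830) ≈ 0.364 of the area survives, leaving 63.57% discarded.

63.6%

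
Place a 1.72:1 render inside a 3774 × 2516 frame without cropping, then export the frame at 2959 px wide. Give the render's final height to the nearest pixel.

In the 3774×2516 frame the render fills the width: height = 3774 / 1.720 ≈ 2194.19 px.
The frame scales by 2959/3774 = 0.7840; 2194.19 × 0.7840 ≈ 1720.35 px.

1720 px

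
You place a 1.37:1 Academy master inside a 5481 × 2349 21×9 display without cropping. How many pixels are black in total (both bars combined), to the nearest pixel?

1.37:1 Academy (1.370) < 21×9 (2.333), so the master fills the height.
Content width = 2349 × 1.370 ≈ 3218.1300 px.
Black = 5481 − 3218.1300 = 2262.8700 px.
That's 2262.8700 × 2349 ≈ 5315482 black pixels.

5315482 pixels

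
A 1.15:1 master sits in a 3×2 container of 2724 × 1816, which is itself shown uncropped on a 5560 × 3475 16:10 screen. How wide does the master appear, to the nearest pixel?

Inside the 2724×1816 canvas the master is height-limited at 2088.40 × 1816.00.
The 3×2 canvas is height-limited in 5560×3475, giving 5212.50 × 3475.00; scale factor 1.9135.
The master scales with it: width 2088.40 × 1.9135 ≈ 3996.25.

3996 px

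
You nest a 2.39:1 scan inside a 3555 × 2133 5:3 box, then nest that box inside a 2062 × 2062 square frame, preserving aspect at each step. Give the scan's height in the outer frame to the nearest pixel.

863 px

First fit — 2.39:1 into 3555×2133 spans the width: 3555.00 × 1487.45.
5:3 in 2062×2062: fills the width, so the intermediate becomes 2062.00 × 1237.20 — a scale of ×0.5800.
The scan scales with it: height 1487.45 × 0.5800 ≈ 862.76.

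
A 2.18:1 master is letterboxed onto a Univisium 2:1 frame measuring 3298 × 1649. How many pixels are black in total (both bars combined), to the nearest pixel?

449042 pixels

Since 2.180 > 2.000, the master is width-limited.
That makes the image 1512.8440 px tall (3298 / 2.180).
1649 − 1512.8440 = 136.1560 px of bars.
Across the 3298-px span: 136.1560 × 3298 ≈ 449042 px.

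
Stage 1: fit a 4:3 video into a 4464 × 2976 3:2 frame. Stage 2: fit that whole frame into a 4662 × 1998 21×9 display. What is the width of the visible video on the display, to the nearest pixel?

2664 px

First fit — 4:3 into 4464×2976 spans the height: 3968.00 × 2976.00.
Second fit — the 3:2 canvas into 4662×1998 spans the height: 2997.00 × 1998.00 (×0.6714 from 4464×2976).
So the video's width is 3968.00 × 0.6714 ≈ 2664.00.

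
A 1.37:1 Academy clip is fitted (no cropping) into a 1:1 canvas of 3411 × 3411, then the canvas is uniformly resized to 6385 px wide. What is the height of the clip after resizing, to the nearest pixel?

4661 px

At 3411×3411 the clip is width-limited, so height = 3411 / 1.370 ≈ 2489.78 px.
Scaling 3411 → 6385 is ×1.8719, so the height becomes 2489.78 × 1.8719 ≈ 4660.58 px.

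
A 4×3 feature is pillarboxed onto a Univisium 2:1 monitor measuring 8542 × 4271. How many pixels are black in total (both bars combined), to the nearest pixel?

12160961 pixels

Since 1.333 < 2.000, the feature is height-limited.
The feature is 4271 × 4/3 ≈ 5694.6667 px wide.
Leftover width: 8542 − 5694.6667 = 2847.3333 px.
That's 2847.3333 × 4271 ≈ 12160961 black pixels.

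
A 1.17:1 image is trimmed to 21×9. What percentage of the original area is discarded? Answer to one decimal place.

49.9%

Going from 1.17:1 to 21×9 means cutting height while keeping width.
Fraction kept = (1.170)/(2.333) ≈ 50.14%, so 49.86% is lost.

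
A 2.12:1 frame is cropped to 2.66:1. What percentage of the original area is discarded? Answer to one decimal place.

20.3%

2.66:1 is wider than 2.12:1, so the crop keeps the full width and trims the height.
Fraction kept = (2.120)/(2.660) ≈ 79.70%, so 20.30% is lost.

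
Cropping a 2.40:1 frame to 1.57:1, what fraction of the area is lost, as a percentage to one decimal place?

34.6%

1.57:1 is narrower than 2.40:1, so the crop keeps the full height and trims the width.
Area ratio = (1.570)/(2.400) = 65.42%; the remaining 34.58% is cropped out.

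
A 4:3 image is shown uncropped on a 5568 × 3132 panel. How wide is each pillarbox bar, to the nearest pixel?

696 px

4:3 (1.333) < 16×9 (1.778), so the image fills the height.
That makes the image 4176.00 px wide (3132 × 4/3).
5568 − 4176.00 = 1392.00 px of bars (696.00 each).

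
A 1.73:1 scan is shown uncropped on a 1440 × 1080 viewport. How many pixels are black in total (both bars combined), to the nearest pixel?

356587 pixels

Since 1.730 > 1.333, the scan is width-limited.
The scan is 1440 / 1.730 ≈ 832.3699 px tall.
1080 − 832.3699 = 247.6301 px of bars.
Across the 1440-px span: 247.6301 × 1440 ≈ 356587 px.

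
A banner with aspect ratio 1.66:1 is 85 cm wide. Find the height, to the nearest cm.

At 1.66:1, 85 / 1.660 ≈ 51.20.

51 cm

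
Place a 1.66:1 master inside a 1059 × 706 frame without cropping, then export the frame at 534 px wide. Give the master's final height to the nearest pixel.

322 px

In the 1059×706 frame the master fills the width: height = 1059 / 1.660 ≈ 637.95 px.
Scaling 1059 → 534 is ×0.5042, so the height becomes 637.95 × 0.5042 ≈ 321.69 px.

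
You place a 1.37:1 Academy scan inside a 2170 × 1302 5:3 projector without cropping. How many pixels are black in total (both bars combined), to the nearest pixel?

502911 pixels

1.37:1 Academy (1.370) < 5:3 (1.667), so the scan fills the height.
The scan is 1302 × 1.370 ≈ 1783.7400 px wide.
2170 − 1783.7400 = 386.2600 px of bars.
That's 386.2600 × 1302 ≈ 502911 black pixels.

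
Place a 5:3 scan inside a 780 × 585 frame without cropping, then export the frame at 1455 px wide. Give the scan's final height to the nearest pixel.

In the 780×585 frame the scan fills the width: height = 780 × 3/5 ≈ 468.00 px.
Scaling 780 → 1455 is ×1.8654, so the height becomes 468.00 × 1.8654 ≈ 873.00 px.

873 px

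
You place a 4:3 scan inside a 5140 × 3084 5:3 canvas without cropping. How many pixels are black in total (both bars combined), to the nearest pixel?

3170352 pixels

4:3 is narrower than 5:3, so it spans the full height.
Content width = 3084 × 4/3 ≈ 4112.0000 px.
5140 − 4112.0000 = 1028.0000 px of bars.
Bar area = 1028.0000 × 3084 ≈ 3170352 px.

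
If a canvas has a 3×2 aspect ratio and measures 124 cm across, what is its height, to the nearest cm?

At 3×2, 124 / 3 × 2 ≈ 82.67.

83 cm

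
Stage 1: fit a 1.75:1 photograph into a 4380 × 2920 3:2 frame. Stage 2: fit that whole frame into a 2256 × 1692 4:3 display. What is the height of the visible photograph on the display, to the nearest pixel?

1289 px

First fit — 1.75:1 into 4380×2920 spans the width: 4380.00 × 2502.86.
3:2 in 2256×1692: fills the width, so the intermediate becomes 2256.00 × 1504.00 — a scale of ×0.5151.
The photograph scales with it: height 2502.86 × 0.5151 ≈ 1289.14.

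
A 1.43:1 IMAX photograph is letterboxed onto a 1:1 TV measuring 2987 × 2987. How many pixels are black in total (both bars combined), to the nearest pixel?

2682890 pixels

1.43:1 IMAX is wider than 1:1, so it spans the full width.
Content height = 2987 / 1.430 ≈ 2088.8112 px.
2987 − 2088.8112 = 898.1888 px of bars.
Across the 2987-px span: 898.1888 × 2987 ≈ 2682890 px.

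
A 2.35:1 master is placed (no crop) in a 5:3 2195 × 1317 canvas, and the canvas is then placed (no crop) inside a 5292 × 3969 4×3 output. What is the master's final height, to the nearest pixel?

2252 px

First fit — 2.35:1 into 2195×1317 spans the width: 2195.00 × 934.04.
Second fit — the 5:3 canvas into 5292×3969 spans the width: 5292.00 × 3175.20 (×2.4109 from 2195×1317).
The master scales with it: height 934.04 × 2.4109 ≈ 2251.91.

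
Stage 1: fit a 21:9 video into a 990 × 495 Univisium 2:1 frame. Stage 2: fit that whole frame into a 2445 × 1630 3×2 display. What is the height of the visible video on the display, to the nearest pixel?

1048 px

First fit — 21:9 into 990×495 spans the width: 990.00 × 424.29.
The Univisium 2:1 canvas is width-limited in 2445×1630, giving 2445.00 × 1222.50; scale factor 2.4697.
So the video's height is 424.29 × 2.4697 ≈ 1047.86.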